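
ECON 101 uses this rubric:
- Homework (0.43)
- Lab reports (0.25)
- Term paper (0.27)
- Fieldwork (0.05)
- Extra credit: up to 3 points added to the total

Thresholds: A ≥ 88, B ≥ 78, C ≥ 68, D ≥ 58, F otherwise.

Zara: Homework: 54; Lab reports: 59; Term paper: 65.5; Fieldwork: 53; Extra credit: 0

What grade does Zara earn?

Weighted total:
  Homework 54 × 0.43 = 23.22
  Lab reports 59 × 0.25 = 14.75
  Term paper 65.5 × 0.27 = 17.685
  Fieldwork 53 × 0.05 = 2.65
Sum = 58.305
Extra credit: 58.305 + 0 = 58.305
58.305 is ≥ 58 and < 68 → D

D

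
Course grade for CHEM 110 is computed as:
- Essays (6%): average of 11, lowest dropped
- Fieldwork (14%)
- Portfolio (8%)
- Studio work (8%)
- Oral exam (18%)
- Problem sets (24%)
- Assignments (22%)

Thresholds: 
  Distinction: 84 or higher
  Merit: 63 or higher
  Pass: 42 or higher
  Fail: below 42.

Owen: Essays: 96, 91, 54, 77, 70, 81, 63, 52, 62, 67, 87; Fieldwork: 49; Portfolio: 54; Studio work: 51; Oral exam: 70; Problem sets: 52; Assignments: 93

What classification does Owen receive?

Merit

Essays: drop 52 → average of remaining 10 = 748/10 = 74.8
Weighted total:
  Essays 74.8 × 0.06 = 4.488
  Fieldwork 49 × 0.14 = 6.86
  Portfolio 54 × 0.08 = 4.32
  Studio work 51 × 0.08 = 4.08
  Oral exam 70 × 0.18 = 12.6
  Problem sets 52 × 0.24 = 12.48
  Assignments 93 × 0.22 = 20.46
Sum = 65.288
65.288 is ≥ 63 and < 84 → Merit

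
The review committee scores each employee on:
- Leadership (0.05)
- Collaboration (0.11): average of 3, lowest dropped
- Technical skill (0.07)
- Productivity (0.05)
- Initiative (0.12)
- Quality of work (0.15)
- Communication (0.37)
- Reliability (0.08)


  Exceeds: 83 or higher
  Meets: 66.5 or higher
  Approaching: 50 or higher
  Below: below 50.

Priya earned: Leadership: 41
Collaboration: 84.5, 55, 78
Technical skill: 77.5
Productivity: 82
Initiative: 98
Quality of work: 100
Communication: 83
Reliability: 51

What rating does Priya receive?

Collaboration: drop 55 → average of remaining 2 = 162.5/2 = 81.25
Weighted total:
  Leadership 41 × 0.05 = 2.05
  Collaboration 81.25 × 0.11 = 8.9375
  Technical skill 77.5 × 0.07 = 5.425
  Productivity 82 × 0.05 = 4.1
  Initiative 98 × 0.12 = 11.76
  Quality of work 100 × 0.15 = 15
  Communication 83 × 0.37 = 30.71
  Reliability 51 × 0.08 = 4.08
Sum = 82.0625
82.0625 is ≥ 66.5 and < 83 → Meets

Meets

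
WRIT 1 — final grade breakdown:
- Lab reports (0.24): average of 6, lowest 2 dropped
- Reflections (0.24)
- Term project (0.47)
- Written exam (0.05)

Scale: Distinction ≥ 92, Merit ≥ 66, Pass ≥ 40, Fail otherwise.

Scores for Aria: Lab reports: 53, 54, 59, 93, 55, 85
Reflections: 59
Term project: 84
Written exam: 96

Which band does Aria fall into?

Lab reports: drop 53, 54 → average of remaining 4 = 292/4 = 73
Weighted total:
  Lab reports 73 × 0.24 = 17.52
  Reflections 59 × 0.24 = 14.16
  Term project 84 × 0.47 = 39.48
  Written exam 96 × 0.05 = 4.8
Sum = 75.96
75.96 is ≥ 66 and < 92 → Merit

Merit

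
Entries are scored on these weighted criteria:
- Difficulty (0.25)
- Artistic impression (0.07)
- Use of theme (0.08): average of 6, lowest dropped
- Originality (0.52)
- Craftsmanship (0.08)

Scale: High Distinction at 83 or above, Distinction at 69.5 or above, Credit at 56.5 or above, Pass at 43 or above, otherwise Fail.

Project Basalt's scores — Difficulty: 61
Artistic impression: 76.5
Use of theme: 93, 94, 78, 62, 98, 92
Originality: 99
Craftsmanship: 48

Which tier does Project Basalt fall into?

Use of theme: drop 62 → average of remaining 5 = 455/5 = 91
Weighted total:
  Difficulty 61 × 0.25 = 15.25
  Artistic impression 76.5 × 0.07 = 5.355
  Use of theme 91 × 0.08 = 7.28
  Originality 99 × 0.52 = 51.48
  Craftsmanship 48 × 0.08 = 3.84
Sum = 83.205
83.205 ≥ 83 → High Distinction

High Distinction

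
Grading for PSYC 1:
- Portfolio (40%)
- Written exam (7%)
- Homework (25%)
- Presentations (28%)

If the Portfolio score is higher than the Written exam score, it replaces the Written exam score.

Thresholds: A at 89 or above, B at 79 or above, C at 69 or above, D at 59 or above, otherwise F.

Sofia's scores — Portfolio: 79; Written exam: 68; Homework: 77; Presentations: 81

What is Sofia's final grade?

B

Portfolio (79) > Written exam (68), so Written exam counts as 79.
Weighted total:
  Portfolio 79 × 0.4 = 31.6
  Written exam 79 × 0.07 = 5.53
  Homework 77 × 0.25 = 19.25
  Presentations 81 × 0.28 = 22.68
Sum = 79.06
79.06 is ≥ 79 and < 89 → B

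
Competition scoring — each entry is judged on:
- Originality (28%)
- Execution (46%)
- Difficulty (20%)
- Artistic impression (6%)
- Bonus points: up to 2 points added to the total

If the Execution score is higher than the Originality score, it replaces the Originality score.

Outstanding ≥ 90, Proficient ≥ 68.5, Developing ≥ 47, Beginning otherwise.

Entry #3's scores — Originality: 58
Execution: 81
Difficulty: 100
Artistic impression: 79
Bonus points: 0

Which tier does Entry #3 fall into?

Execution (81) > Originality (58), so Originality counts as 81.
Weighted total:
  Originality 81 × 0.28 = 22.68
  Execution 81 × 0.46 = 37.26
  Difficulty 100 × 0.2 = 20
  Artistic impression 79 × 0.06 = 4.74
Sum = 84.68
Bonus points: 84.68 + 0 = 84.68
84.68 is ≥ 68.5 and < 90 → Proficient

Proficient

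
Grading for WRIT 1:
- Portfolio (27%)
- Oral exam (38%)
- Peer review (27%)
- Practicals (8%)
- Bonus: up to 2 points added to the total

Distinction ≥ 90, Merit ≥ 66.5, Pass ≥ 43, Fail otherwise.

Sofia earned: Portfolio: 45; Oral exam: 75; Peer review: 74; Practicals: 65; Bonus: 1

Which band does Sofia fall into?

Weighted total:
  Portfolio 45 × 0.27 = 12.15
  Oral exam 75 × 0.38 = 28.5
  Peer review 74 × 0.27 = 19.98
  Practicals 65 × 0.08 = 5.2
Sum = 65.83
Bonus: 65.83 + 1 = 66.83
66.83 is ≥ 66.5 and < 90 → Merit

Merit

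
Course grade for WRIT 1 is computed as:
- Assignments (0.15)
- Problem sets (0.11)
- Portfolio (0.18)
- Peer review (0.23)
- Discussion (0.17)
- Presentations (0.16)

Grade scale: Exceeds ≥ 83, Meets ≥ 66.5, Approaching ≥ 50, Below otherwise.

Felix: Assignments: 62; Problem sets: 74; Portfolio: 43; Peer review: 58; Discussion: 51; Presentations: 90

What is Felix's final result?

Weighted total:
  Assignments 62 × 0.15 = 9.3
  Problem sets 74 × 0.11 = 8.14
  Portfolio 43 × 0.18 = 7.74
  Peer review 58 × 0.23 = 13.34
  Discussion 51 × 0.17 = 8.67
  Presentations 90 × 0.16 = 14.4
Sum = 61.59
61.59 is ≥ 50 and < 66.5 → Approaching

Approaching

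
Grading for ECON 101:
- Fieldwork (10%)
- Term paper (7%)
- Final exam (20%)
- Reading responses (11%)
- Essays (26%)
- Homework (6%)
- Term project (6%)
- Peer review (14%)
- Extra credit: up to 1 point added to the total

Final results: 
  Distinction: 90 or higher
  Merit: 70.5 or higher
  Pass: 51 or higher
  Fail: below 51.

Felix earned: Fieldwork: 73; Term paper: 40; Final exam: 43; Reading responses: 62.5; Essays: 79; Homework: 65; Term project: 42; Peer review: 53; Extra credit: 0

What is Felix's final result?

Weighted total:
  Fieldwork 73 × 0.1 = 7.3
  Term paper 40 × 0.07 = 2.8
  Final exam 43 × 0.2 = 8.6
  Reading responses 62.5 × 0.11 = 6.875
  Essays 79 × 0.26 = 20.54
  Homework 65 × 0.06 = 3.9
  Term project 42 × 0.06 = 2.52
  Peer review 53 × 0.14 = 7.42
Sum = 59.955
Extra credit: 59.955 + 0 = 59.955
59.955 is ≥ 51 and < 70.5 → Pass

Pass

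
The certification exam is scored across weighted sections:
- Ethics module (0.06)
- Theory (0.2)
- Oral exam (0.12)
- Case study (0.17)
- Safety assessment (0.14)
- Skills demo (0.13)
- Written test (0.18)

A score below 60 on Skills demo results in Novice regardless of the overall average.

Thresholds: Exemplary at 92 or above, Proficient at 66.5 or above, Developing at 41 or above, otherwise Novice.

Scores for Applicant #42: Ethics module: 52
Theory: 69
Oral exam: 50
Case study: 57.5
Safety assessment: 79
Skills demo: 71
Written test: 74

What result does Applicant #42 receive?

Developing

Skills demo score 71 ≥ 60: minimum met.
Weighted total:
  Ethics module 52 × 0.06 = 3.12
  Theory 69 × 0.2 = 13.8
  Oral exam 50 × 0.12 = 6
  Case study 57.5 × 0.17 = 9.775
  Safety assessment 79 × 0.14 = 11.06
  Skills demo 71 × 0.13 = 9.23
  Written test 74 × 0.18 = 13.32
Sum = 66.305
66.305 is ≥ 41 and < 66.5 → Developing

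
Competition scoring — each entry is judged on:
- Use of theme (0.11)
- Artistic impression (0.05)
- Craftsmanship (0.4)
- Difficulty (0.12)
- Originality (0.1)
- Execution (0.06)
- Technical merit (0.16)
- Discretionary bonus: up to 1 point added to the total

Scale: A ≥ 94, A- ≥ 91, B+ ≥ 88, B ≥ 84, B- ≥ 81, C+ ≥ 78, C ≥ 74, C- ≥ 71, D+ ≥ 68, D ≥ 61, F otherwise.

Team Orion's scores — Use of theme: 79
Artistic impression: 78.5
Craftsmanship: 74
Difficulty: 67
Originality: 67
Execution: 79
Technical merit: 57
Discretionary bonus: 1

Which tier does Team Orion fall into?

Weighted total:
  Use of theme 79 × 0.11 = 8.69
  Artistic impression 78.5 × 0.05 = 3.925
  Craftsmanship 74 × 0.4 = 29.6
  Difficulty 67 × 0.12 = 8.04
  Originality 67 × 0.1 = 6.7
  Execution 79 × 0.06 = 4.74
  Technical merit 57 × 0.16 = 9.12
Sum = 70.815
Discretionary bonus: 70.815 + 1 = 71.815
71.815 is ≥ 71 and < 74 → C-

C-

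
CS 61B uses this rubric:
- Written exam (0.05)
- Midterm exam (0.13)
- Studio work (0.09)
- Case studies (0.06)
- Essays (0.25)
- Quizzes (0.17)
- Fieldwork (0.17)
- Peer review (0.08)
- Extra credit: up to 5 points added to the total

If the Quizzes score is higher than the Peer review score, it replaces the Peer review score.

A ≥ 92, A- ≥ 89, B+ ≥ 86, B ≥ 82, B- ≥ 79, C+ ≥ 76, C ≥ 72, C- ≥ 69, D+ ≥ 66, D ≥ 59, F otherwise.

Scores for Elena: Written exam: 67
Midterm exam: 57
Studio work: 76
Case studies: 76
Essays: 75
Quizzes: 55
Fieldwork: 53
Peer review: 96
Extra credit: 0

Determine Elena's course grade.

D+

Quizzes (55) ≤ Peer review (96), so Peer review stays at 96.
Weighted total:
  Written exam 67 × 0.05 = 3.35
  Midterm exam 57 × 0.13 = 7.41
  Studio work 76 × 0.09 = 6.84
  Case studies 76 × 0.06 = 4.56
  Essays 75 × 0.25 = 18.75
  Quizzes 55 × 0.17 = 9.35
  Fieldwork 53 × 0.17 = 9.01
  Peer review 96 × 0.08 = 7.68
Sum = 66.95
Extra credit: 66.95 + 0 = 66.95
66.95 is ≥ 66 and < 69 → D+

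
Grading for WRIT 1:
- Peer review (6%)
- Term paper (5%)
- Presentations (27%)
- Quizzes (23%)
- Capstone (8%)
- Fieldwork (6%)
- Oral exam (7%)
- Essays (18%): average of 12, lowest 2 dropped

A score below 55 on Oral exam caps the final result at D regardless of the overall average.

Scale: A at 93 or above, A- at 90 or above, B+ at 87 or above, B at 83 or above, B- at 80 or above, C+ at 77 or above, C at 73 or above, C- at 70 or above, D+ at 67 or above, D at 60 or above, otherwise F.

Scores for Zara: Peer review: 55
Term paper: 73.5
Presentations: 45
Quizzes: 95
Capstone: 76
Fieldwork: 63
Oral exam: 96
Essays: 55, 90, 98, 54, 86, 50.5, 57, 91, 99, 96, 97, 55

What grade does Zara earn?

C-

Essays: drop 50.5, 54 → average of remaining 10 = 824/10 = 82.4
Oral exam score 96 ≥ 55: minimum met.
Weighted total:
  Peer review 55 × 0.06 = 3.3
  Term paper 73.5 × 0.05 = 3.675
  Presentations 45 × 0.27 = 12.15
  Quizzes 95 × 0.23 = 21.85
  Capstone 76 × 0.08 = 6.08
  Fieldwork 63 × 0.06 = 3.78
  Oral exam 96 × 0.07 = 6.72
  Essays 82.4 × 0.18 = 14.832
Sum = 72.387
72.387 is ≥ 70 and < 73 → C-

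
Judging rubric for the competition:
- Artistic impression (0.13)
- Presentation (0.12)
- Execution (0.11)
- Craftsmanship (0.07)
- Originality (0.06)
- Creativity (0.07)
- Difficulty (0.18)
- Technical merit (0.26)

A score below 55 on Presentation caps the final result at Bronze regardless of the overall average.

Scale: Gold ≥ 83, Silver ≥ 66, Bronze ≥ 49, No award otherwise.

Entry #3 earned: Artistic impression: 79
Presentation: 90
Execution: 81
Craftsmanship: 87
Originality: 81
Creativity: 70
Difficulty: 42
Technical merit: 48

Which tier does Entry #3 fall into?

Presentation score 90 ≥ 55: minimum met.
Weighted total:
  Artistic impression 79 × 0.13 = 10.27
  Presentation 90 × 0.12 = 10.8
  Execution 81 × 0.11 = 8.91
  Craftsmanship 87 × 0.07 = 6.09
  Originality 81 × 0.06 = 4.86
  Creativity 70 × 0.07 = 4.9
  Difficulty 42 × 0.18 = 7.56
  Technical merit 48 × 0.26 = 12.48
Sum = 65.87
65.87 is ≥ 49 and < 66 → Bronze

Bronze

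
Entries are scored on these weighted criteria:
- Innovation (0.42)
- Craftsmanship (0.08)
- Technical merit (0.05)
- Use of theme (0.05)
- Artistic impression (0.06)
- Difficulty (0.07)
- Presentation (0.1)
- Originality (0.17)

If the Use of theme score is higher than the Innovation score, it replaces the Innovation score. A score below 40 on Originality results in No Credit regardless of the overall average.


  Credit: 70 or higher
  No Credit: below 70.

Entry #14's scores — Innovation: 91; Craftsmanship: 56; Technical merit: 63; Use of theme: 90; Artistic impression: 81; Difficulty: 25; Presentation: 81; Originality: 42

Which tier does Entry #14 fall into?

Use of theme (90) ≤ Innovation (91), so Innovation stays at 91.
Originality score 42 ≥ 40: minimum met.
Weighted total:
  Innovation 91 × 0.42 = 38.22
  Craftsmanship 56 × 0.08 = 4.48
  Technical merit 63 × 0.05 = 3.15
  Use of theme 90 × 0.05 = 4.5
  Artistic impression 81 × 0.06 = 4.86
  Difficulty 25 × 0.07 = 1.75
  Presentation 81 × 0.1 = 8.1
  Originality 42 × 0.17 = 7.14
Sum = 72.2
72.2 ≥ 70 → Credit

Credit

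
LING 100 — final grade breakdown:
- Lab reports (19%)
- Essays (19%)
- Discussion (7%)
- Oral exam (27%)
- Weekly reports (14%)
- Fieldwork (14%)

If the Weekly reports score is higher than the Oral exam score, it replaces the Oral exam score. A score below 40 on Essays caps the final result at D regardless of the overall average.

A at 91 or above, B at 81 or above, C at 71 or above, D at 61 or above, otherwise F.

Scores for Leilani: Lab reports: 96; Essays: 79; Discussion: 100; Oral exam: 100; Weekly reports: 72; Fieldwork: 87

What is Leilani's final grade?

B

Weekly reports (72) ≤ Oral exam (100), so Oral exam stays at 100.
Essays score 79 ≥ 40: minimum met.
Weighted total:
  Lab reports 96 × 0.19 = 18.24
  Essays 79 × 0.19 = 15.01
  Discussion 100 × 0.07 = 7
  Oral exam 100 × 0.27 = 27
  Weekly reports 72 × 0.14 = 10.08
  Fieldwork 87 × 0.14 = 12.18
Sum = 89.51
89.51 is ≥ 81 and < 91 → B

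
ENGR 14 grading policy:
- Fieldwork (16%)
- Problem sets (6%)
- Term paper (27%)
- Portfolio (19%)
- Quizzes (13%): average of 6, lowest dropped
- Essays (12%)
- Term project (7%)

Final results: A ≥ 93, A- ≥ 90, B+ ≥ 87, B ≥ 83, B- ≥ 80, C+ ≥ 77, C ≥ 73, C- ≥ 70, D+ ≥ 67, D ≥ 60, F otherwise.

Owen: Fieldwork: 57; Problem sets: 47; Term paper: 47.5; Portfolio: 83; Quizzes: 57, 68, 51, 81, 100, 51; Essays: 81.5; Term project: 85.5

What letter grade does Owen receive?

Quizzes: drop 51 → average of remaining 5 = 357/5 = 71.4
Weighted total:
  Fieldwork 57 × 0.16 = 9.12
  Problem sets 47 × 0.06 = 2.82
  Term paper 47.5 × 0.27 = 12.825
  Portfolio 83 × 0.19 = 15.77
  Quizzes 71.4 × 0.13 = 9.282
  Essays 81.5 × 0.12 = 9.78
  Term project 85.5 × 0.07 = 5.985
Sum = 65.582
65.582 is ≥ 60 and < 67 → D

D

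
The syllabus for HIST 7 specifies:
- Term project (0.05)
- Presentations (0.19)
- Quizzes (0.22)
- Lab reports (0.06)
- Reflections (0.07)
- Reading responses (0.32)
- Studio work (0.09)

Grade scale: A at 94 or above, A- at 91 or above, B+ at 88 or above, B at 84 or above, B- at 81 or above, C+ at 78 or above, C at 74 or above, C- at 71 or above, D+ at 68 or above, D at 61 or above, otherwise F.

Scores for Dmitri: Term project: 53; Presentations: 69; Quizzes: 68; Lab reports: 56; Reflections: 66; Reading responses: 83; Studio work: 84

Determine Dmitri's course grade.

C-

Weighted total:
  Term project 53 × 0.05 = 2.65
  Presentations 69 × 0.19 = 13.11
  Quizzes 68 × 0.22 = 14.96
  Lab reports 56 × 0.06 = 3.36
  Reflections 66 × 0.07 = 4.62
  Reading responses 83 × 0.32 = 26.56
  Studio work 84 × 0.09 = 7.56
Sum = 72.82
72.82 is ≥ 71 and < 74 → C-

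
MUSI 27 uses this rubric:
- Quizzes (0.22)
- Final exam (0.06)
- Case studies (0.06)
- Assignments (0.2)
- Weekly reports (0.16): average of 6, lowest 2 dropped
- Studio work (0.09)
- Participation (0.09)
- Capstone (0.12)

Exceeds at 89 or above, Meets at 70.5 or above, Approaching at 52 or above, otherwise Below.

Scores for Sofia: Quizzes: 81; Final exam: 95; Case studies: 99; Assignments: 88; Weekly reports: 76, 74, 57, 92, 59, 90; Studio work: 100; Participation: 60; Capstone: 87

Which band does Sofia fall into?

Meets

Weekly reports: drop 57, 59 → average of remaining 4 = 332/4 = 83
Weighted total:
  Quizzes 81 × 0.22 = 17.82
  Final exam 95 × 0.06 = 5.7
  Case studies 99 × 0.06 = 5.94
  Assignments 88 × 0.2 = 17.6
  Weekly reports 83 × 0.16 = 13.28
  Studio work 100 × 0.09 = 9
  Participation 60 × 0.09 = 5.4
  Capstone 87 × 0.12 = 10.44
Sum = 85.18
85.18 is ≥ 70.5 and < 89 → Meets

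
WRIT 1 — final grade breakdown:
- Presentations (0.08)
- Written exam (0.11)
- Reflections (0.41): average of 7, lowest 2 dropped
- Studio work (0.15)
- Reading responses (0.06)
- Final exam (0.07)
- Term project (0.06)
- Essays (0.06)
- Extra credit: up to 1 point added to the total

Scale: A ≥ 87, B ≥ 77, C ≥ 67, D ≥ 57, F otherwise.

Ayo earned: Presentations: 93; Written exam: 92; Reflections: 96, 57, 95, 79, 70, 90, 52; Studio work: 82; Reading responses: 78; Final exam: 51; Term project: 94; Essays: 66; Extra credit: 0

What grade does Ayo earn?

Reflections: drop 52, 57 → average of remaining 5 = 430/5 = 86
Weighted total:
  Presentations 93 × 0.08 = 7.44
  Written exam 92 × 0.11 = 10.12
  Reflections 86 × 0.41 = 35.26
  Studio work 82 × 0.15 = 12.3
  Reading responses 78 × 0.06 = 4.68
  Final exam 51 × 0.07 = 3.57
  Term project 94 × 0.06 = 5.64
  Essays 66 × 0.06 = 3.96
Sum = 82.97
Extra credit: 82.97 + 0 = 82.97
82.97 is ≥ 77 and < 87 → B

B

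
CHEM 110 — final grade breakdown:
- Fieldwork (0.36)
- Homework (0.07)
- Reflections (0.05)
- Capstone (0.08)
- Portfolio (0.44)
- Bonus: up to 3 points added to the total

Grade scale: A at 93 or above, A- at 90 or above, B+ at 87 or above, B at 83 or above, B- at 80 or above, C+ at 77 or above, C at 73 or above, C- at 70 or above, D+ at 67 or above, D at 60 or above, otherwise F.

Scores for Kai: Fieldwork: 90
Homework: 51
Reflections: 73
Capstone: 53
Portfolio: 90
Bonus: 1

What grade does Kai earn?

Weighted total:
  Fieldwork 90 × 0.36 = 32.4
  Homework 51 × 0.07 = 3.57
  Reflections 73 × 0.05 = 3.65
  Capstone 53 × 0.08 = 4.24
  Portfolio 90 × 0.44 = 39.6
Sum = 83.46
Bonus: 83.46 + 1 = 84.46
84.46 is ≥ 83 and < 87 → B

B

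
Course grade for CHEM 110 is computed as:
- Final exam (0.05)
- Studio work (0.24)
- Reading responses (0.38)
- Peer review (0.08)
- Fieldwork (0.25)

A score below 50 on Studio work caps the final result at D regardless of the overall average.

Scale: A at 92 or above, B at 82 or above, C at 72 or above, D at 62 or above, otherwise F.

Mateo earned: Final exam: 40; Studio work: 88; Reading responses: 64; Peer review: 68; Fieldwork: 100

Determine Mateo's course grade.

C

Studio work score 88 ≥ 50: minimum met.
Weighted total:
  Final exam 40 × 0.05 = 2
  Studio work 88 × 0.24 = 21.12
  Reading responses 64 × 0.38 = 24.32
  Peer review 68 × 0.08 = 5.44
  Fieldwork 100 × 0.25 = 25
Sum = 77.88
77.88 is ≥ 72 and < 82 → C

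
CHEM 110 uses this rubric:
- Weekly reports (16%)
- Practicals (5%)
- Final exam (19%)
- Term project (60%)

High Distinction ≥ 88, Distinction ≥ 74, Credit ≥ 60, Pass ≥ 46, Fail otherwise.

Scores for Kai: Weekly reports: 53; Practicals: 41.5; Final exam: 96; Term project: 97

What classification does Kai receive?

Weighted total:
  Weekly reports 53 × 0.16 = 8.48
  Practicals 41.5 × 0.05 = 2.075
  Final exam 96 × 0.19 = 18.24
  Term project 97 × 0.6 = 58.2
Sum = 86.995
86.995 is ≥ 74 and < 88 → Distinction

Distinction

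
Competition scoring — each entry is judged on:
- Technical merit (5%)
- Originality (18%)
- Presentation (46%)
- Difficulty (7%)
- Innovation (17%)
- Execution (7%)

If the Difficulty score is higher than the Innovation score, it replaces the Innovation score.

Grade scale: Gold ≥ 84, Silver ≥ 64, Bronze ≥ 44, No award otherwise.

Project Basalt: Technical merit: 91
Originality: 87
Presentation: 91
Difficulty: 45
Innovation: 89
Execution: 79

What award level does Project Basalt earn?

Difficulty (45) ≤ Innovation (89), so Innovation stays at 89.
Weighted total:
  Technical merit 91 × 0.05 = 4.55
  Originality 87 × 0.18 = 15.66
  Presentation 91 × 0.46 = 41.86
  Difficulty 45 × 0.07 = 3.15
  Innovation 89 × 0.17 = 15.13
  Execution 79 × 0.07 = 5.53
Sum = 85.88
85.88 ≥ 84 → Gold

Gold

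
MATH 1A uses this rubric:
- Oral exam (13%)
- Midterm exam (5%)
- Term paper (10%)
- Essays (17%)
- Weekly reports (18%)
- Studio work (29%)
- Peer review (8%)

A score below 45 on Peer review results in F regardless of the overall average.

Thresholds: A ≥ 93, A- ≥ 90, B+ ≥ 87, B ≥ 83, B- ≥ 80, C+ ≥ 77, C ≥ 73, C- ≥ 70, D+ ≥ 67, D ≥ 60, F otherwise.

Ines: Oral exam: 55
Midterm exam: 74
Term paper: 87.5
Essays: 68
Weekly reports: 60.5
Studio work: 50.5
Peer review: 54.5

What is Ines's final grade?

Peer review score 54.5 ≥ 45: minimum met.
Weighted total:
  Oral exam 55 × 0.13 = 7.15
  Midterm exam 74 × 0.05 = 3.7
  Term paper 87.5 × 0.1 = 8.75
  Essays 68 × 0.17 = 11.56
  Weekly reports 60.5 × 0.18 = 10.89
  Studio work 50.5 × 0.29 = 14.645
  Peer review 54.5 × 0.08 = 4.36
Sum = 61.055
61.055 is ≥ 60 and < 67 → D

D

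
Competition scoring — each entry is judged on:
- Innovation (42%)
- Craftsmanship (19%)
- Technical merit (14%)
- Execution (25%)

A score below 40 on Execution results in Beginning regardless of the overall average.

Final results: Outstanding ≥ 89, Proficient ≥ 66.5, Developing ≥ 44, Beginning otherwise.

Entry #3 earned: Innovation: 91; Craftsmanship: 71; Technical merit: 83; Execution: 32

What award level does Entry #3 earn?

Beginning

Execution score 32 < 40: minimum not met.
Weighted total:
  Innovation 91 × 0.42 = 38.22
  Craftsmanship 71 × 0.19 = 13.49
  Technical merit 83 × 0.14 = 11.62
  Execution 32 × 0.25 = 8
Sum = 71.33
Because the Execution minimum was not met, the result is Beginning.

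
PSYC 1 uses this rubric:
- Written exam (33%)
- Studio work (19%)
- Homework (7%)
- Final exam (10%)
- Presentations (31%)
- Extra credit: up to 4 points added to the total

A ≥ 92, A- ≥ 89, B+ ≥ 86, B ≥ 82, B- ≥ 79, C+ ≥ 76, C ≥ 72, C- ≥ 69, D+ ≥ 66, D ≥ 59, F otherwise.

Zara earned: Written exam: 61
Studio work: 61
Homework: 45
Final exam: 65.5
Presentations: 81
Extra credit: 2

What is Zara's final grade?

Weighted total:
  Written exam 61 × 0.33 = 20.13
  Studio work 61 × 0.19 = 11.59
  Homework 45 × 0.07 = 3.15
  Final exam 65.5 × 0.1 = 6.55
  Presentations 81 × 0.31 = 25.11
Sum = 66.53
Extra credit: 66.53 + 2 = 68.53
68.53 is ≥ 66 and < 69 → D+

D+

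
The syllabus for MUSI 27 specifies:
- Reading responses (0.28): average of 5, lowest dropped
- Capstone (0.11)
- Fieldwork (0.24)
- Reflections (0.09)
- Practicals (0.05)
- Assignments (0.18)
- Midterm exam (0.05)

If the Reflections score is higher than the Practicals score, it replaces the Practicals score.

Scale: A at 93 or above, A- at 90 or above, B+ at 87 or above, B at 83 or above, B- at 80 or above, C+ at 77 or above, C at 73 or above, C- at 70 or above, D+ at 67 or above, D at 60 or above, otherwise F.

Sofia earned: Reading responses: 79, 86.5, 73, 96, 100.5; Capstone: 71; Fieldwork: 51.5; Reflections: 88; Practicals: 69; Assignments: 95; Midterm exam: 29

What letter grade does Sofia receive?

Reading responses: drop 73 → average of remaining 4 = 362/4 = 90.5
Reflections (88) > Practicals (69), so Practicals counts as 88.
Weighted total:
  Reading responses 90.5 × 0.28 = 25.34
  Capstone 71 × 0.11 = 7.81
  Fieldwork 51.5 × 0.24 = 12.36
  Reflections 88 × 0.09 = 7.92
  Practicals 88 × 0.05 = 4.4
  Assignments 95 × 0.18 = 17.1
  Midterm exam 29 × 0.05 = 1.45
Sum = 76.38
76.38 is ≥ 73 and < 77 → C

C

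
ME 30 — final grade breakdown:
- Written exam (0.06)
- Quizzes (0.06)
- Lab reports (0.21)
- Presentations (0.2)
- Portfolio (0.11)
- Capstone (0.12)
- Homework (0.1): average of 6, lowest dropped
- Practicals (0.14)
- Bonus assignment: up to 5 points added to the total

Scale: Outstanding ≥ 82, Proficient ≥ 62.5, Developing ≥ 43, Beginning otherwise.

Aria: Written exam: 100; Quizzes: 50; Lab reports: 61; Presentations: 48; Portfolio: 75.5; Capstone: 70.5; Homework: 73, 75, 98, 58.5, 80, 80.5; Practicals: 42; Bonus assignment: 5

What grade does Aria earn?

Homework: drop 58.5 → average of remaining 5 = 406.5/5 = 81.3
Weighted total:
  Written exam 100 × 0.06 = 6
  Quizzes 50 × 0.06 = 3
  Lab reports 61 × 0.21 = 12.81
  Presentations 48 × 0.2 = 9.6
  Portfolio 75.5 × 0.11 = 8.305
  Capstone 70.5 × 0.12 = 8.46
  Homework 81.3 × 0.1 = 8.13
  Practicals 42 × 0.14 = 5.88
Sum = 62.185
Bonus assignment: 62.185 + 5 = 67.185
67.185 is ≥ 62.5 and < 82 → Proficient

Proficient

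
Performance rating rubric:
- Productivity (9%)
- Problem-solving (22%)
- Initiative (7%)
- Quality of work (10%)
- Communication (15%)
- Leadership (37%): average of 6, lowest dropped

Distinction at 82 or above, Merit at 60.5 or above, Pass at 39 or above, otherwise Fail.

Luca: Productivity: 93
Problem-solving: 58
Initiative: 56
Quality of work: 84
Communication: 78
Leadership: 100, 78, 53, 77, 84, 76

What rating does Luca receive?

Leadership: drop 53 → average of remaining 5 = 415/5 = 83
Weighted total:
  Productivity 93 × 0.09 = 8.37
  Problem-solving 58 × 0.22 = 12.76
  Initiative 56 × 0.07 = 3.92
  Quality of work 84 × 0.1 = 8.4
  Communication 78 × 0.15 = 11.7
  Leadership 83 × 0.37 = 30.71
Sum = 75.86
75.86 is ≥ 60.5 and < 82 → Merit

Merit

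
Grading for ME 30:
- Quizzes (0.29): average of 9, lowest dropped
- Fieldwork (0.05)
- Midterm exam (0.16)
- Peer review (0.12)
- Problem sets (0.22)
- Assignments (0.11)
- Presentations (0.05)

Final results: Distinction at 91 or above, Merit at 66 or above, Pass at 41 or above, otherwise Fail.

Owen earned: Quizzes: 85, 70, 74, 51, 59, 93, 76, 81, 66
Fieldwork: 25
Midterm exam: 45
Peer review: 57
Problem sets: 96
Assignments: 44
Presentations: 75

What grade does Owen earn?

Quizzes: drop 51 → average of remaining 8 = 604/8 = 75.5
Weighted total:
  Quizzes 75.5 × 0.29 = 21.895
  Fieldwork 25 × 0.05 = 1.25
  Midterm exam 45 × 0.16 = 7.2
  Peer review 57 × 0.12 = 6.84
  Problem sets 96 × 0.22 = 21.12
  Assignments 44 × 0.11 = 4.84
  Presentations 75 × 0.05 = 3.75
Sum = 66.895
66.895 is ≥ 66 and < 91 → Merit

Merit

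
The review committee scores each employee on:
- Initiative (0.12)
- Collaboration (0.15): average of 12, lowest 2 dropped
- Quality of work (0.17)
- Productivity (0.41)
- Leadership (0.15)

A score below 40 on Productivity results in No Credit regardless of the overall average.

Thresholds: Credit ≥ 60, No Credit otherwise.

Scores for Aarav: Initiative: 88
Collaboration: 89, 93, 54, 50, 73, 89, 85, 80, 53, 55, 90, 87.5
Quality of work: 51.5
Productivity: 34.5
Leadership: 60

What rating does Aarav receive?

No Credit

Collaboration: drop 50, 53 → average of remaining 10 = 795.5/10 = 79.55
Productivity score 34.5 < 40: minimum not met.
Weighted total:
  Initiative 88 × 0.12 = 10.56
  Collaboration 79.55 × 0.15 = 11.9325
  Quality of work 51.5 × 0.17 = 8.755
  Productivity 34.5 × 0.41 = 14.145
  Leadership 60 × 0.15 = 9
Sum = 54.3925
Because the Productivity minimum was not met, the result is No Credit.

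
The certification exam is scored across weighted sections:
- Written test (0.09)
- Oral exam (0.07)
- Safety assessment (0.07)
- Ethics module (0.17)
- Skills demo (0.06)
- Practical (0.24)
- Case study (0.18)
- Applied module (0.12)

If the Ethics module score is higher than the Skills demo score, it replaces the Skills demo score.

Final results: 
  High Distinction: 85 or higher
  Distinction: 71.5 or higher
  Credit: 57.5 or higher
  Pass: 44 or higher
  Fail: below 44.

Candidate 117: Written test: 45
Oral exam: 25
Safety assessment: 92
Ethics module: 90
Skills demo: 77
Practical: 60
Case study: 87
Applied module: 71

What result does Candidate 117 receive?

Ethics module (90) > Skills demo (77), so Skills demo counts as 90.
Weighted total:
  Written test 45 × 0.09 = 4.05
  Oral exam 25 × 0.07 = 1.75
  Safety assessment 92 × 0.07 = 6.44
  Ethics module 90 × 0.17 = 15.3
  Skills demo 90 × 0.06 = 5.4
  Practical 60 × 0.24 = 14.4
  Case study 87 × 0.18 = 15.66
  Applied module 71 × 0.12 = 8.52
Sum = 71.52
71.52 is ≥ 71.5 and < 85 → Distinction

Distinction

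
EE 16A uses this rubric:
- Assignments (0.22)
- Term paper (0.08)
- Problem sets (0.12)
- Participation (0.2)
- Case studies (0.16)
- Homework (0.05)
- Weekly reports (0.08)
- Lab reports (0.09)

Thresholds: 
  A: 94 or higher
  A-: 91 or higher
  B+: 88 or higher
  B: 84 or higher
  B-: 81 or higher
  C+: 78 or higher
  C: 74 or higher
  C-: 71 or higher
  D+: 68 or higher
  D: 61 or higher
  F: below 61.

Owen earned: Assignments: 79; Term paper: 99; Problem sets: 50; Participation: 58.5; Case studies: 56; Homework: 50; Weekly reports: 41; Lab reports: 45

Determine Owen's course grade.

D

Weighted total:
  Assignments 79 × 0.22 = 17.38
  Term paper 99 × 0.08 = 7.92
  Problem sets 50 × 0.12 = 6
  Participation 58.5 × 0.2 = 11.7
  Case studies 56 × 0.16 = 8.96
  Homework 50 × 0.05 = 2.5
  Weekly reports 41 × 0.08 = 3.28
  Lab reports 45 × 0.09 = 4.05
Sum = 61.79
61.79 is ≥ 61 and < 68 → D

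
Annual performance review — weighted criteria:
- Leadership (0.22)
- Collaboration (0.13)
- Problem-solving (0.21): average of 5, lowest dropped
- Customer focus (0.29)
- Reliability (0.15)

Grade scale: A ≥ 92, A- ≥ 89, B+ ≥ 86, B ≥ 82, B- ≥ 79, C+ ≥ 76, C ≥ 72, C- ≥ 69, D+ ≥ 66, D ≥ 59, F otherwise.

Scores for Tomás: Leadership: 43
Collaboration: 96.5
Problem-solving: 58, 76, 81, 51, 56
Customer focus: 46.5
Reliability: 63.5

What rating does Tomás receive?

Problem-solving: drop 51 → average of remaining 4 = 271/4 = 67.75
Weighted total:
  Leadership 43 × 0.22 = 9.46
  Collaboration 96.5 × 0.13 = 12.545
  Problem-solving 67.75 × 0.21 = 14.2275
  Customer focus 46.5 × 0.29 = 13.485
  Reliability 63.5 × 0.15 = 9.525
Sum = 59.2425
59.2425 is ≥ 59 and < 66 → D

D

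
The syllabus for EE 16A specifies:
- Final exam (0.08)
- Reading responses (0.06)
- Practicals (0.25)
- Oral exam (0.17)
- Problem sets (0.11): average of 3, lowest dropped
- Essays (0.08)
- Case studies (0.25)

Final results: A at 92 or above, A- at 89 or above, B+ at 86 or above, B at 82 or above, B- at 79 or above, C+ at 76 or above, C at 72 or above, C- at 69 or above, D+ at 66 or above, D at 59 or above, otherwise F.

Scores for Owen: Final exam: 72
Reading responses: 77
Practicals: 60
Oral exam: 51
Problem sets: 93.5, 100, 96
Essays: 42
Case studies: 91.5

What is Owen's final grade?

C-

Problem sets: drop 93.5 → average of remaining 2 = 196/2 = 98
Weighted total:
  Final exam 72 × 0.08 = 5.76
  Reading responses 77 × 0.06 = 4.62
  Practicals 60 × 0.25 = 15
  Oral exam 51 × 0.17 = 8.67
  Problem sets 98 × 0.11 = 10.78
  Essays 42 × 0.08 = 3.36
  Case studies 91.5 × 0.25 = 22.875
Sum = 71.065
71.065 is ≥ 69 and < 72 → C-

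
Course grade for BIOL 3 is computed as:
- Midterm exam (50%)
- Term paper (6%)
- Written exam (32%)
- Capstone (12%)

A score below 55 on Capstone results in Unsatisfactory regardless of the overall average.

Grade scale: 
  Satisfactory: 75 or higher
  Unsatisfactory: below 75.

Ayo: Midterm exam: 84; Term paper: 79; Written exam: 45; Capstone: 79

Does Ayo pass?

Capstone score 79 ≥ 55: minimum met.
Weighted total:
  Midterm exam 84 × 0.5 = 42
  Term paper 79 × 0.06 = 4.74
  Written exam 45 × 0.32 = 14.4
  Capstone 79 × 0.12 = 9.48
Sum = 70.62
70.62 < 75 → Unsatisfactory

Unsatisfactory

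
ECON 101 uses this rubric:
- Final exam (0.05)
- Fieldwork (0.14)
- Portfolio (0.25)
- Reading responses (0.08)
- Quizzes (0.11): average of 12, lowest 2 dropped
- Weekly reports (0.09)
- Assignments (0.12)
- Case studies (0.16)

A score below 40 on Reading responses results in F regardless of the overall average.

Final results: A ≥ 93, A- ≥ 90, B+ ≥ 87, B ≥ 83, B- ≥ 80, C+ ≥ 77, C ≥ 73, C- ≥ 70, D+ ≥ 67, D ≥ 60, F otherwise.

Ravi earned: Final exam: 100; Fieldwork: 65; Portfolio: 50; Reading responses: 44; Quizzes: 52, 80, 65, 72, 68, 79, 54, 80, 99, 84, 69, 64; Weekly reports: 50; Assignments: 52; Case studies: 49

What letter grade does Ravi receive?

Quizzes: drop 52, 54 → average of remaining 10 = 760/10 = 76
Reading responses score 44 ≥ 40: minimum met.
Weighted total:
  Final exam 100 × 0.05 = 5
  Fieldwork 65 × 0.14 = 9.1
  Portfolio 50 × 0.25 = 12.5
  Reading responses 44 × 0.08 = 3.52
  Quizzes 76 × 0.11 = 8.36
  Weekly reports 50 × 0.09 = 4.5
  Assignments 52 × 0.12 = 6.24
  Case studies 49 × 0.16 = 7.84
Sum = 57.06
57.06 < 60 → F

F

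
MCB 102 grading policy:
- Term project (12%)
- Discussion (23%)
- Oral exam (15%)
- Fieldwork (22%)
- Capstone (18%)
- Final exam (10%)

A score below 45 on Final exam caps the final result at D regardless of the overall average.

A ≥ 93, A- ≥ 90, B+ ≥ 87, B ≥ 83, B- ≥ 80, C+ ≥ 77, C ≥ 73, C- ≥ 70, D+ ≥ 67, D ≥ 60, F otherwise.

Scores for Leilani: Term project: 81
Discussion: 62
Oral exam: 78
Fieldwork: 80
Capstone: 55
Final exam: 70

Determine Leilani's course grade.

Final exam score 70 ≥ 45: minimum met.
Weighted total:
  Term project 81 × 0.12 = 9.72
  Discussion 62 × 0.23 = 14.26
  Oral exam 78 × 0.15 = 11.7
  Fieldwork 80 × 0.22 = 17.6
  Capstone 55 × 0.18 = 9.9
  Final exam 70 × 0.1 = 7
Sum = 70.18
70.18 is ≥ 70 and < 73 → C-

C-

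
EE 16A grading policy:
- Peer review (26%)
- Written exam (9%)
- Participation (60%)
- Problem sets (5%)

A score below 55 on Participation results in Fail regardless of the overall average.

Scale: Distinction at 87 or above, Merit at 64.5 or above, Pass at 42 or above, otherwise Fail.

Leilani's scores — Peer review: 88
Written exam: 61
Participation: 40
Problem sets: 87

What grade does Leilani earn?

Participation score 40 < 55: minimum not met.
Weighted total:
  Peer review 88 × 0.26 = 22.88
  Written exam 61 × 0.09 = 5.49
  Participation 40 × 0.6 = 24
  Problem sets 87 × 0.05 = 4.35
Sum = 56.72
Because the Participation minimum was not met, the result is Fail.

Fail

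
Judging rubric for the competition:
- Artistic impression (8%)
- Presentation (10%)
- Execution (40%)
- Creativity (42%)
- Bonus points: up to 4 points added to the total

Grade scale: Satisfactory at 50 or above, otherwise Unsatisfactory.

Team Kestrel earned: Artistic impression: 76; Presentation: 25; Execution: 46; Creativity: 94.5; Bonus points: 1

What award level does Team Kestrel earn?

Weighted total:
  Artistic impression 76 × 0.08 = 6.08
  Presentation 25 × 0.1 = 2.5
  Execution 46 × 0.4 = 18.4
  Creativity 94.5 × 0.42 = 39.69
Sum = 66.67
Bonus points: 66.67 + 1 = 67.67
67.67 ≥ 50 → Satisfactory

Satisfactory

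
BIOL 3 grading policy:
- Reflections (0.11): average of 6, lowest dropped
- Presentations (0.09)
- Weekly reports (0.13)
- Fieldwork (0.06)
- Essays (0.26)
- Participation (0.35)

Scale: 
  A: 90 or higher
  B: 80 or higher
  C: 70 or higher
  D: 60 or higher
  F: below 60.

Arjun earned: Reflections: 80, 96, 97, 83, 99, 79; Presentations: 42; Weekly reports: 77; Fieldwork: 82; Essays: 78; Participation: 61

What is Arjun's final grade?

C

Reflections: drop 79 → average of remaining 5 = 455/5 = 91
Weighted total:
  Reflections 91 × 0.11 = 10.01
  Presentations 42 × 0.09 = 3.78
  Weekly reports 77 × 0.13 = 10.01
  Fieldwork 82 × 0.06 = 4.92
  Essays 78 × 0.26 = 20.28
  Participation 61 × 0.35 = 21.35
Sum = 70.35
70.35 is ≥ 70 and < 80 → C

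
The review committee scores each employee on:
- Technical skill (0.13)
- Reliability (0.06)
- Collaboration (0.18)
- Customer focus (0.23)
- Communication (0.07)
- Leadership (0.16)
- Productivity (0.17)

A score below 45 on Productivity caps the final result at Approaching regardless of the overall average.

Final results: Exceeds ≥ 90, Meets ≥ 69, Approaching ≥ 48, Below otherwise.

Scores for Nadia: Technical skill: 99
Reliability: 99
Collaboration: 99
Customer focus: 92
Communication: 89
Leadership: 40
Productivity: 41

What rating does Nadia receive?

Productivity score 41 < 45: minimum not met.
Weighted total:
  Technical skill 99 × 0.13 = 12.87
  Reliability 99 × 0.06 = 5.94
  Collaboration 99 × 0.18 = 17.82
  Customer focus 92 × 0.23 = 21.16
  Communication 89 × 0.07 = 6.23
  Leadership 40 × 0.16 = 6.4
  Productivity 41 × 0.17 = 6.97
Sum = 77.39
77.39 would be Meets; cap at Approaching applies → Approaching.

Approaching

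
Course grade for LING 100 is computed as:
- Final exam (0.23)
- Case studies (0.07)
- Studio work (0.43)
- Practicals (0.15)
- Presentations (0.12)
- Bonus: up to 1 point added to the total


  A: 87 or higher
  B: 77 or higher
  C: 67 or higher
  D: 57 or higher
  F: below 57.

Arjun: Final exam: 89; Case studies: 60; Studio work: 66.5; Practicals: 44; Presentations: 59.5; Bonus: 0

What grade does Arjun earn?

C

Weighted total:
  Final exam 89 × 0.23 = 20.47
  Case studies 60 × 0.07 = 4.2
  Studio work 66.5 × 0.43 = 28.595
  Practicals 44 × 0.15 = 6.6
  Presentations 59.5 × 0.12 = 7.14
Sum = 67.005
Bonus: 67.005 + 0 = 67.005
67.005 is ≥ 67 and < 77 → C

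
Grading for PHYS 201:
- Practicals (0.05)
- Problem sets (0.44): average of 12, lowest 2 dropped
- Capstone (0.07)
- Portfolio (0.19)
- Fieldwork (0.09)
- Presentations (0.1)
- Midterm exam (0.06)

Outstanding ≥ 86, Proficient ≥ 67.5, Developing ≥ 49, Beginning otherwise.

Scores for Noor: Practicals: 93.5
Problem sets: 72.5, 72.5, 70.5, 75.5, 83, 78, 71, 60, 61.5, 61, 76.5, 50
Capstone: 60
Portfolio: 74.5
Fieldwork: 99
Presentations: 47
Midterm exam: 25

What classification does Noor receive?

Proficient

Problem sets: drop 50, 60 → average of remaining 10 = 722/10 = 72.2
Weighted total:
  Practicals 93.5 × 0.05 = 4.675
  Problem sets 72.2 × 0.44 = 31.768
  Capstone 60 × 0.07 = 4.2
  Portfolio 74.5 × 0.19 = 14.155
  Fieldwork 99 × 0.09 = 8.91
  Presentations 47 × 0.1 = 4.7
  Midterm exam 25 × 0.06 = 1.5
Sum = 69.908
69.908 is ≥ 67.5 and < 86 → Proficient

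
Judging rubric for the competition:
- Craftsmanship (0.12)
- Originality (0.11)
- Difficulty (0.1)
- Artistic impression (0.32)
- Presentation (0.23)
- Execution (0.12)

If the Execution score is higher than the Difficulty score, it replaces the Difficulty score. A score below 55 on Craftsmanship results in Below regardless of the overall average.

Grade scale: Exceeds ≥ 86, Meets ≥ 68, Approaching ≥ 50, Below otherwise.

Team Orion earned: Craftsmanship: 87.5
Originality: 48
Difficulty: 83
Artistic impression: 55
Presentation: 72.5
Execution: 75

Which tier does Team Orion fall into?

Approaching

Execution (75) ≤ Difficulty (83), so Difficulty stays at 83.
Craftsmanship score 87.5 ≥ 55: minimum met.
Weighted total:
  Craftsmanship 87.5 × 0.12 = 10.5
  Originality 48 × 0.11 = 5.28
  Difficulty 83 × 0.1 = 8.3
  Artistic impression 55 × 0.32 = 17.6
  Presentation 72.5 × 0.23 = 16.675
  Execution 75 × 0.12 = 9
Sum = 67.355
67.355 is ≥ 50 and < 68 → Approaching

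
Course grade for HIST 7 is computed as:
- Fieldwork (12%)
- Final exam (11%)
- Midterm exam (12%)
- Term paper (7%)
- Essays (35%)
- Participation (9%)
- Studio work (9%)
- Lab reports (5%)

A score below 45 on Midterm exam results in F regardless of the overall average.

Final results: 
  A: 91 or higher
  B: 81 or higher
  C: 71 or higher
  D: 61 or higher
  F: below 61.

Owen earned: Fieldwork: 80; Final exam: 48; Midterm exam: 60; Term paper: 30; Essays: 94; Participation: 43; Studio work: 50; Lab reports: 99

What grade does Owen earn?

D

Midterm exam score 60 ≥ 45: minimum met.
Weighted total:
  Fieldwork 80 × 0.12 = 9.6
  Final exam 48 × 0.11 = 5.28
  Midterm exam 60 × 0.12 = 7.2
  Term paper 30 × 0.07 = 2.1
  Essays 94 × 0.35 = 32.9
  Participation 43 × 0.09 = 3.87
  Studio work 50 × 0.09 = 4.5
  Lab reports 99 × 0.05 = 4.95
Sum = 70.4
70.4 is ≥ 61 and < 71 → D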